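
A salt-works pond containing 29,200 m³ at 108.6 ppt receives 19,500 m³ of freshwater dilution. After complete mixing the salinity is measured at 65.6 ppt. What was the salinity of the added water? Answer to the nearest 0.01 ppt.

Salt balance: 29,200×108.6 + 19,500×S = 48,700×65.6
3,171,120 + 19,500·S = 3,194,720
S = (3,194,720 − 3,171,120) / 19,500 = 1.2103 ppt

1.21 ppt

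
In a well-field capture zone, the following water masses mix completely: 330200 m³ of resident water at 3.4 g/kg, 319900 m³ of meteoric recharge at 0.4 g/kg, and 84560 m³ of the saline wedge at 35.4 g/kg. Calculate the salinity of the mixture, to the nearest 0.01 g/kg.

5.78 g/kg

Salt balance:
salt = 330,200×3.4 + 319,900×0.4 + 84,560×35.4 = 1,122,680 + 127,960 + 2,993,424 = 4,244,064
volume = 330,200 + 319,900 + 84,560 = 734,660 m³
S = 4,244,064 / 734,660 = 5.7769 g/kg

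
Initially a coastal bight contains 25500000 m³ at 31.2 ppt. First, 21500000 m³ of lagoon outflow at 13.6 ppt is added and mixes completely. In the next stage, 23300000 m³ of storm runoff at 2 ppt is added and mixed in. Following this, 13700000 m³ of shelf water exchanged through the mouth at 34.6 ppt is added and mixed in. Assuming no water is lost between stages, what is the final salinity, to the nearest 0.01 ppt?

19.15 ppt

Weighted by volume,
Initial salt = 25,500,000×31.2 = 795,600,000
After stage 1: salt = 795,600,000 + 21,500,000×13.6 = 1,088,000,000; volume = 47,000,000 m³; S = 23.149 ppt
After stage 2: salt = 1,088,000,000 + 23,300,000×2 = 1,134,600,000; volume = 70,300,000 m³; S = 16.139 ppt
After stage 3: salt = 1,134,600,000 + 13,700,000×34.6 = 1,608,620,000; volume = 84,000,000 m³
S = 1,608,620,000 / 84,000,000 = 19.1502 ppt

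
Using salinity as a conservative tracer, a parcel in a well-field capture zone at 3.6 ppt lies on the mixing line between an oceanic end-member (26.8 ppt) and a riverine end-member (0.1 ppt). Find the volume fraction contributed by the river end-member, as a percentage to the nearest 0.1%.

Let f be the freshwater fraction. Salt balance per unit volume:
f×0.1 + (1−f)×26.8 = 3.6
f = (26.8 − 3.6) / (26.8 − 0.1) = 23.2/26.7 = 0.8689

86.9%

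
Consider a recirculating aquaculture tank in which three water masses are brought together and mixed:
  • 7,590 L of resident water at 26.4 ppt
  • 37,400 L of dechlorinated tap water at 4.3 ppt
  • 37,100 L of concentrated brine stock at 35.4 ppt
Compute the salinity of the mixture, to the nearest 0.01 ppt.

20.40 ppt

Weighted by volume,
salt = 7,590×26.4 + 37,400×4.3 + 37,100×35.4 = 200,376 + 160,820 + 1,313,340 = 1,674,536
volume = 7,590 + 37,400 + 37,100 = 82,090 L
S = 1,674,536 / 82,090 = 20.3988 ppt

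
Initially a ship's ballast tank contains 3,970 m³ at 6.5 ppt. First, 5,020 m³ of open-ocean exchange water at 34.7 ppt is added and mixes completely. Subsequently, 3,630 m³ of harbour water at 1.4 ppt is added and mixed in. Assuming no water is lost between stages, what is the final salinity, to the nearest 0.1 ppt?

16.3 ppt

Total salt / total volume:
Initial salt = 3,970×6.5 = 25,805
After stage 1: salt = 25,805 + 5,020×34.7 = 199,999; volume = 8,990 m³; S = 22.247 ppt
After stage 2: salt = 199,999 + 3,630×1.4 = 205,081; volume = 12,620 m³
S = 205,081 / 12,620 = 16.2505 ppt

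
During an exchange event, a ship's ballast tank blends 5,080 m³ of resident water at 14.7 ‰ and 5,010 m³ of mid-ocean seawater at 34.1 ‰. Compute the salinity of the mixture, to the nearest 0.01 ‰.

By conservation of dissolved salt,
salt = 5,080×14.7 + 5,010×34.1 = 74,676 + 170,841 = 245,517
volume = 5,080 + 5,010 = 10,090 m³
S = 245,517 / 10,090 = 24.3327 ‰

24.33 ‰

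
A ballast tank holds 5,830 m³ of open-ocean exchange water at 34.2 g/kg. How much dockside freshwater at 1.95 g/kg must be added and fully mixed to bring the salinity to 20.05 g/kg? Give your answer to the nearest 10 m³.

4560 m³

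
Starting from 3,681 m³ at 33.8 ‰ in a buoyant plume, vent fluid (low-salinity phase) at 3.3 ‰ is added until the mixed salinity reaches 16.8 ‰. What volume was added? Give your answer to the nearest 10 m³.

4640 m³

Salt balance: 3,681×33.8 + V×3.3 = (3,681+V)×16.8
124,417.8 + 3.3V = 61,840.8 + 16.8V
62,577 = 13.5V
V = 4,635.33 m³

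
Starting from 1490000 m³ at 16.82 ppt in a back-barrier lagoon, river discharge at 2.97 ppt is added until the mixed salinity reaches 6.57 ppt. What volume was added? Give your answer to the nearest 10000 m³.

4240000 m³

Salt balance: 1,490,000×16.82 + V×2.97 = (1,490,000+V)×6.57
25,061,800 + 2.97V = 9,789,300 + 6.57V
15,272,500 = 3.6V
V = 4,242,361.11 m³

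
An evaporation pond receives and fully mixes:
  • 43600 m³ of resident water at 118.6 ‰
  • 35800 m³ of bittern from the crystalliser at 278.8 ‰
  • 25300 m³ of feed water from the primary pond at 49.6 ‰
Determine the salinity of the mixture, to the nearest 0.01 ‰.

Salt balance:
salt = 43,600×118.6 + 35,800×278.8 + 25,300×49.6 = 5,170,960 + 9,981,040 + 1,254,880 = 16,406,880
volume = 43,600 + 35,800 + 25,300 = 104,700 m³
S = 16,406,880 / 104,700 = 156.7037 ‰

156.70 ‰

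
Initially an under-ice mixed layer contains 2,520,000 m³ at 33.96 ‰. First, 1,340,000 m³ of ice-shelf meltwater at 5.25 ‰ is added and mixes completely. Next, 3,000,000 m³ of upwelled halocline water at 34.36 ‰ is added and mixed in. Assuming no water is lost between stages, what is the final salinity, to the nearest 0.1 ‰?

28.5 ‰

Total salt / total volume:
Initial salt = 2,520,000×33.96 = 85,579,200
After stage 1: salt = 85,579,200 + 1,340,000×5.25 = 92,614,200; volume = 3,860,000 m³; S = 23.993 ‰
After stage 2: salt = 92,614,200 + 3,000,000×34.36 = 195,694,200; volume = 6,860,000 m³
S = 195,694,200 / 6,860,000 = 28.5269 ‰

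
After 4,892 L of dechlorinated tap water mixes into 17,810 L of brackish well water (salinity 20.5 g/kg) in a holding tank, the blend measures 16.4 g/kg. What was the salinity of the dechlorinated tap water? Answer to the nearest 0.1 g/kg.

1.5 g/kg

Salt balance: 17,810×20.5 + 4,892×S = 22,702×16.4
365,105 + 4,892·S = 372,312.8
S = (372,312.8 − 365,105) / 4,892 = 1.4734 g/kg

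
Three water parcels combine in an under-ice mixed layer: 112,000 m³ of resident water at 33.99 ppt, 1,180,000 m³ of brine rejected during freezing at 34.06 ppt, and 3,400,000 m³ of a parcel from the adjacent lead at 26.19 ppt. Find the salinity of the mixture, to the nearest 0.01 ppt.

28.36 ppt

By conservation of dissolved salt,
salt = 112,000×33.99 + 1,180,000×34.06 + 3,400,000×26.19 = 3,806,880 + 40,190,800 + 89,046,000 = 133,043,680
volume = 112,000 + 1,180,000 + 3,400,000 = 4,692,000 m³
S = 133,043,680 / 4,692,000 = 28.3554 ppt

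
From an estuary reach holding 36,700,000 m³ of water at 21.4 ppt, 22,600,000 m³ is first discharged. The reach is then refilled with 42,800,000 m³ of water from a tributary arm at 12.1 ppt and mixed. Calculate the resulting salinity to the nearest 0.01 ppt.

14.40 ppt

Remaining after removal: 14,100,000 m³ at 21.4 ppt (salt = 301,740,000)
After addition: salt = 301,740,000 + 42,800,000×12.1 = 819,620,000; volume = 56,900,000 m³
S = 819,620,000 / 56,900,000 = 14.4046 ppt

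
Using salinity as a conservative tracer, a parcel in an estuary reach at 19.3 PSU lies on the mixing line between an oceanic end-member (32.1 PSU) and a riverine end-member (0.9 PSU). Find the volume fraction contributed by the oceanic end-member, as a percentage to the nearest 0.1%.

Let g be the oceanic fraction. Salt balance per unit volume:
g×32.1 + (1−g)×0.9 = 19.3
g = (19.3 − 0.9) / (32.1 − 0.9) = 18.4/31.2 = 0.5897

59.0%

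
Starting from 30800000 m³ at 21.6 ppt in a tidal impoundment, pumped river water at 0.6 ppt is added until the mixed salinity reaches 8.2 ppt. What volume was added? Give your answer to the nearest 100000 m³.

Salt balance: 30,800,000×21.6 + V×0.6 = (30,800,000+V)×8.2
665,280,000 + 0.6V = 252,560,000 + 8.2V
412,720,000 = 7.6V
V = 54,305,263.16 m³

54300000 m³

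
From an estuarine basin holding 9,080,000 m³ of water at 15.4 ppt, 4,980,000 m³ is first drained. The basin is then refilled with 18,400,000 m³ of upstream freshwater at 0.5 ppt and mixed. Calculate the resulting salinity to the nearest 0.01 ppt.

3.22 ppt

Remaining after removal: 4,100,000 m³ at 15.4 ppt (salt = 63,140,000)
After addition: salt = 63,140,000 + 18,400,000×0.5 = 72,340,000; volume = 22,500,000 m³
S = 72,340,000 / 22,500,000 = 3.2151 ppt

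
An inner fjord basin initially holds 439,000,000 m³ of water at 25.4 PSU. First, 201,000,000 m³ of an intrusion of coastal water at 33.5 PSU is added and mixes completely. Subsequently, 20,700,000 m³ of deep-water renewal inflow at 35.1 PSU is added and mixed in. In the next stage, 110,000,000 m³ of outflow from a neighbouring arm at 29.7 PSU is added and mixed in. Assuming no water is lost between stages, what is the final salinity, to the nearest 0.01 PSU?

28.39 PSU

Mass of salt is conserved:
Initial salt = 439,000,000×25.4 = 11,150,600,000
After stage 1: salt = 11,150,600,000 + 201,000,000×33.5 = 17,884,100,000; volume = 640,000,000 m³; S = 27.944 PSU
After stage 2: salt = 17,884,100,000 + 20,700,000×35.1 = 18,610,670,000; volume = 660,700,000 m³; S = 28.168 PSU
After stage 3: salt = 18,610,670,000 + 110,000,000×29.7 = 21,877,670,000; volume = 770,700,000 m³
S = 21,877,670,000 / 770,700,000 = 28.3868 PSU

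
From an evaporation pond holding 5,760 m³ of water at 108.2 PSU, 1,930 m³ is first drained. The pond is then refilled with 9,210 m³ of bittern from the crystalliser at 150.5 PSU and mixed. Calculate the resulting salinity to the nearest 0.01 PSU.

138.08 PSU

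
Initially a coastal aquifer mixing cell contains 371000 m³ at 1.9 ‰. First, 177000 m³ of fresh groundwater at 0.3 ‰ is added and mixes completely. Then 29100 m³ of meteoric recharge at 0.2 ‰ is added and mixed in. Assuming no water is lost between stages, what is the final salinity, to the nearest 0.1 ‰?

1.3 ‰

Total salt / total volume:
Initial salt = 371,000×1.9 = 704,900
After stage 1: salt = 704,900 + 177,000×0.3 = 758,000; volume = 548,000 m³; S = 1.383 ‰
After stage 2: salt = 758,000 + 29,100×0.2 = 763,820; volume = 577,100 m³
S = 763,820 / 577,100 = 1.3235 ‰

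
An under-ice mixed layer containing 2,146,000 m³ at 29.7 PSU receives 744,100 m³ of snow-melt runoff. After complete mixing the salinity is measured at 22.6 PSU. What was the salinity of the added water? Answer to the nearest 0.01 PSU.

Salt balance: 2,146,000×29.7 + 744,100×S = 2,890,100×22.6
63,736,200 + 744,100·S = 65,316,260
S = (65,316,260 − 63,736,200) / 744,100 = 2.1235 PSU

2.12 PSU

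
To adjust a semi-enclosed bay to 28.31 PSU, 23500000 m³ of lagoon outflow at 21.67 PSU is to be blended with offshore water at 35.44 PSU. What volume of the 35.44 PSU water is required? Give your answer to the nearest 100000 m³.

Salt balance: 23,500,000×21.67 + V×35.44 = (23,500,000+V)×28.31
509,245,000 + 35.44V = 665,285,000 + 28.31V
156,040,000 = 7.13V
V = 21,884,992.99 m³

21900000 m³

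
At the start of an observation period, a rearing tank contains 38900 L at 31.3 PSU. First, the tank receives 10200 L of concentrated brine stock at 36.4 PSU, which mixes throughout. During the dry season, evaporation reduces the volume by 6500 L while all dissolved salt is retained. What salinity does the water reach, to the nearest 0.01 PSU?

After mixing: salt = 38,900×31.3 + 10,200×36.4 = 1,588,850; volume = 49,100 L
After evaporation: salt unchanged = 1,588,850; volume = 49,100 − 6,500 = 42,600 L
S = 1,588,850 / 42,600 = 37.2969 PSU

37.30 PSU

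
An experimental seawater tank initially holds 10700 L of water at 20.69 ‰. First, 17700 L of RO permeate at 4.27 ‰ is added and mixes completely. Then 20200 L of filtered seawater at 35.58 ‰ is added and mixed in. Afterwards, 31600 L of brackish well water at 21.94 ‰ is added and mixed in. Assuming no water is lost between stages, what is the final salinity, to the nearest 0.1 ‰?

Weighted by volume,
Initial salt = 10,700×20.69 = 221,383
After stage 1: salt = 221,383 + 17,700×4.27 = 296,962; volume = 28,400 L; S = 10.456 ‰
After stage 2: salt = 296,962 + 20,200×35.58 = 1,015,678; volume = 48,600 L; S = 20.899 ‰
After stage 3: salt = 1,015,678 + 31,600×21.94 = 1,708,982; volume = 80,200 L
S = 1,708,982 / 80,200 = 21.309 ‰

21.3 ‰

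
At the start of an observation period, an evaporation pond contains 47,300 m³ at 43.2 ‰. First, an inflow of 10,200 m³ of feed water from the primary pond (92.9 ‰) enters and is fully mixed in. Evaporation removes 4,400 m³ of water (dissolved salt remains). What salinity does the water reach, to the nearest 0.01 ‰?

After mixing: salt = 47,300×43.2 + 10,200×92.9 = 2,990,940; volume = 57,500 m³
After evaporation: salt unchanged = 2,990,940; volume = 57,500 − 4,400 = 53,100 m³
S = 2,990,940 / 53,100 = 56.3266 ‰

56.33 ‰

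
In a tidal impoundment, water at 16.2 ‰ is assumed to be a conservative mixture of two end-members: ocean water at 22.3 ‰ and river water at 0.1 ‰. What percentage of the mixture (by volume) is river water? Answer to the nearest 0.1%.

27.5%

Let f be the freshwater fraction. Salt balance per unit volume:
f×0.1 + (1−f)×22.3 = 16.2
f = (22.3 − 16.2) / (22.3 − 0.1) = 6.1/22.2 = 0.2748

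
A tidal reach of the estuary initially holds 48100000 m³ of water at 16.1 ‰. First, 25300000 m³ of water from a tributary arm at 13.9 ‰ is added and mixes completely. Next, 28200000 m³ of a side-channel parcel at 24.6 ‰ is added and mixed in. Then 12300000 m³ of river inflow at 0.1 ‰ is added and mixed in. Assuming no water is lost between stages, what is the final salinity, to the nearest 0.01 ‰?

By conservation of dissolved salt,
Initial salt = 48,100,000×16.1 = 774,410,000
After stage 1: salt = 774,410,000 + 25,300,000×13.9 = 1,126,080,000; volume = 73,400,000 m³; S = 15.342 ‰
After stage 2: salt = 1,126,080,000 + 28,200,000×24.6 = 1,819,800,000; volume = 101,600,000 m³; S = 17.911 ‰
After stage 3: salt = 1,819,800,000 + 12,300,000×0.1 = 1,821,030,000; volume = 113,900,000 m³
S = 1,821,030,000 / 113,900,000 = 15.988 ‰

15.99 ‰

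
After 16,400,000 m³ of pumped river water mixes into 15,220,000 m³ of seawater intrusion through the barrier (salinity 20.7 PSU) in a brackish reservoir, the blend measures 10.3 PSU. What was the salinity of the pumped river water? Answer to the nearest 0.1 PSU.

0.6 PSU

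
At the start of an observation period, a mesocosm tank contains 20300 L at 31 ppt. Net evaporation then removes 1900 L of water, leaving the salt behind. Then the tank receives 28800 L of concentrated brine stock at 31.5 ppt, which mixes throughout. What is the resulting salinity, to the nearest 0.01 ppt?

32.55 ppt

After evaporation: salt = 20,300×31 = 629,300; volume = 20,300 − 1,900 = 18,400 L
After mixing: salt = 629,300 + 28,800×31.5 = 1,536,500; volume = 18,400 + 28,800 = 47,200 L
S = 1,536,500 / 47,200 = 32.553 ppt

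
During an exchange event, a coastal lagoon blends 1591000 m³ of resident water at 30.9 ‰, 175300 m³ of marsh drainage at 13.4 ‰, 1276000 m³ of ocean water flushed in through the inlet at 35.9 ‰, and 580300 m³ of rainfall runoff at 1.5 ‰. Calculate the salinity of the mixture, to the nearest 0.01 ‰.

27.10 ‰

Total salt / total volume:
salt = 1,591,000×30.9 + 175,300×13.4 + 1,276,000×35.9 + 580,300×1.5 = 49,161,900 + 2,349,020 + 45,808,400 + 870,450 = 98,189,770
volume = 1,591,000 + 175,300 + 1,276,000 + 580,300 = 3,622,600 m³
S = 98,189,770 / 3,622,600 = 27.1048 ‰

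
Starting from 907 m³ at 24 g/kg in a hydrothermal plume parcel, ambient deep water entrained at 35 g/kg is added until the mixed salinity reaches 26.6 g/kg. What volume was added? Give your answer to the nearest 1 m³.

281 m³

Salt balance: 907×24 + V×35 = (907+V)×26.6
21,768 + 35V = 24,126.2 + 26.6V
2,358.2 = 8.4V
V = 280.74 m³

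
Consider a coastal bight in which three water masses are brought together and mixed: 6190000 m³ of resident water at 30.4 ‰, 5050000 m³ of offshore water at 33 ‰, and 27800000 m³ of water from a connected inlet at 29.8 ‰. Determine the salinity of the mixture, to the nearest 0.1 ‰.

30.3 ‰

Weighted by volume,
salt = 6,190,000×30.4 + 5,050,000×33 + 27,800,000×29.8 = 188,176,000 + 166,650,000 + 828,440,000 = 1,183,266,000
volume = 6,190,000 + 5,050,000 + 27,800,000 = 39,040,000 m³
S = 1,183,266,000 / 39,040,000 = 30.309 ‰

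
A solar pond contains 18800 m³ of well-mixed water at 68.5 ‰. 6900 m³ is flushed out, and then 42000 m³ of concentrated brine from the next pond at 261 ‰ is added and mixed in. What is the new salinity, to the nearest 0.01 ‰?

Remaining after removal: 11,900 m³ at 68.5 ‰ (salt = 815,150)
After addition: salt = 815,150 + 42,000×261 = 11,777,150; volume = 53,900 m³
S = 11,777,150 / 53,900 = 218.5 ‰

218.50 ‰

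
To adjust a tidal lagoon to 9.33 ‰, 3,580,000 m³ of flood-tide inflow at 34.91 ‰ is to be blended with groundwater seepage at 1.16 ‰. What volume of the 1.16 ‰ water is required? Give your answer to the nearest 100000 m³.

11200000 m³

Salt balance: 3,580,000×34.91 + V×1.16 = (3,580,000+V)×9.33
124,977,800 + 1.16V = 33,401,400 + 9.33V
91,576,400 = 8.17V
V = 11,208,861.69 m³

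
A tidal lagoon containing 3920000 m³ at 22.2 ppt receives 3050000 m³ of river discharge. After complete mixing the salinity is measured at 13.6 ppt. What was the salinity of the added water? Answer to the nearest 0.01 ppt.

Salt balance: 3,920,000×22.2 + 3,050,000×S = 6,970,000×13.6
87,024,000 + 3,050,000·S = 94,792,000
S = (94,792,000 − 87,024,000) / 3,050,000 = 2.5469 ppt

2.55 ppt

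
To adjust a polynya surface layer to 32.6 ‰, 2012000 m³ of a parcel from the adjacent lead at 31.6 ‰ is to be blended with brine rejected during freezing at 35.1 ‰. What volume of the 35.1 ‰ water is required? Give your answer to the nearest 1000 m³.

805000 m³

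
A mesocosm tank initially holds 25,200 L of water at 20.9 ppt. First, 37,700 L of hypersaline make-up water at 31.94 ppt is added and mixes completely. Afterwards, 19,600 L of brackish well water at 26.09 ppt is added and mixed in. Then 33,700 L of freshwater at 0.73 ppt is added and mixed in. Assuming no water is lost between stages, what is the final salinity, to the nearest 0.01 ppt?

19.51 ppt

Salt balance:
Initial salt = 25,200×20.9 = 526,680
After stage 1: salt = 526,680 + 37,700×31.94 = 1,730,818; volume = 62,900 L; S = 27.517 ppt
After stage 2: salt = 1,730,818 + 19,600×26.09 = 2,242,182; volume = 82,500 L; S = 27.178 ppt
After stage 3: salt = 2,242,182 + 33,700×0.73 = 2,266,783; volume = 116,200 L
S = 2,266,783 / 116,200 = 19.5076 ppt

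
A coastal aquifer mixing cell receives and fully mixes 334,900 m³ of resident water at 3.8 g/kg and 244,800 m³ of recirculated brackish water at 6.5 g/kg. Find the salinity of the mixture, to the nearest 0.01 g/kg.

Mass of salt is conserved:
salt = 334,900×3.8 + 244,800×6.5 = 1,272,620 + 1,591,200 = 2,863,820
volume = 334,900 + 244,800 = 579,700 m³
S = 2,863,820 / 579,700 = 4.9402 g/kg

4.94 g/kg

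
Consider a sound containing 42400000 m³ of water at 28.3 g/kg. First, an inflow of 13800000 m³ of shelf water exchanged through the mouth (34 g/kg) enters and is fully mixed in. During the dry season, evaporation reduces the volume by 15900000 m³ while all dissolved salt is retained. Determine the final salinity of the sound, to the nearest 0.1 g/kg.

41.4 g/kg

After mixing: salt = 42,400,000×28.3 + 13,800,000×34 = 1,669,120,000; volume = 56,200,000 m³
After evaporation: salt unchanged = 1,669,120,000; volume = 56,200,000 − 15,900,000 = 40,300,000 m³
S = 1,669,120,000 / 40,300,000 = 41.4174 g/kg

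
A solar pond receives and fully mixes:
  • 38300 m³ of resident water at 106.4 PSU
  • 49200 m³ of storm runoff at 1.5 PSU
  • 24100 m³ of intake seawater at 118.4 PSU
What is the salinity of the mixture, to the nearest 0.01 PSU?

62.75 PSU

Weighted by volume,
salt = 38,300×106.4 + 49,200×1.5 + 24,100×118.4 = 4,075,120 + 73,800 + 2,853,440 = 7,002,360
volume = 38,300 + 49,200 + 24,100 = 111,600 m³
S = 7,002,360 / 111,600 = 62.7452 PSU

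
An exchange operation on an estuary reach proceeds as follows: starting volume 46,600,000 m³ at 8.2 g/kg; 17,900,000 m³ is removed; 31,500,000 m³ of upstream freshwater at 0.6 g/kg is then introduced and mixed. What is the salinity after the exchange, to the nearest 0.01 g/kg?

4.22 g/kg

Remaining after removal: 28,700,000 m³ at 8.2 g/kg (salt = 235,340,000)
After addition: salt = 235,340,000 + 31,500,000×0.6 = 254,240,000; volume = 60,200,000 m³
S = 254,240,000 / 60,200,000 = 4.2233 g/kg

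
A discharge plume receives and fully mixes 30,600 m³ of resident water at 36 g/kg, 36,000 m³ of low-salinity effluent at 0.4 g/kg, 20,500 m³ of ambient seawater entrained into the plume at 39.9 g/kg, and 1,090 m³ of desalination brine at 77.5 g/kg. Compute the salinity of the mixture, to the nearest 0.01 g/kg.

By conservation of dissolved salt,
salt = 30,600×36 + 36,000×0.4 + 20,500×39.9 + 1,090×77.5 = 1,101,600 + 14,400 + 817,950 + 84,475 = 2,018,425
volume = 30,600 + 36,000 + 20,500 + 1,090 = 88,190 m³
S = 2,018,425 / 88,190 = 22.8872 g/kg

22.89 g/kg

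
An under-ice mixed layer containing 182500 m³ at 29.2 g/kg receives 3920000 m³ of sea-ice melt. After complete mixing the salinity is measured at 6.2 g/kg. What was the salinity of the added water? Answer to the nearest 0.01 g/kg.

5.13 g/kg

Salt balance: 182,500×29.2 + 3,920,000×S = 4,102,500×6.2
5,329,000 + 3,920,000·S = 25,435,500
S = (25,435,500 − 5,329,000) / 3,920,000 = 5.1292 g/kg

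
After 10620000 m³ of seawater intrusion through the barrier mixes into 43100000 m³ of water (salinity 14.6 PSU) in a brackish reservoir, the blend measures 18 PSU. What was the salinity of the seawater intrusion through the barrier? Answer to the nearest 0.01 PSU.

31.80 PSU

Salt balance: 43,100,000×14.6 + 10,620,000×S = 53,720,000×18
629,260,000 + 10,620,000·S = 966,960,000
S = (966,960,000 − 629,260,000) / 10,620,000 = 31.7985 PSU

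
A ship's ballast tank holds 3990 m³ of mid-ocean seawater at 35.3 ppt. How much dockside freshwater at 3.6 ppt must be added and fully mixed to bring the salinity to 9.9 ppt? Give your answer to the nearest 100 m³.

16100 m³

Salt balance: 3,990×35.3 + V×3.6 = (3,990+V)×9.9
140,847 + 3.6V = 39,501 + 9.9V
101,346 = 6.3V
V = 16,086.67 m³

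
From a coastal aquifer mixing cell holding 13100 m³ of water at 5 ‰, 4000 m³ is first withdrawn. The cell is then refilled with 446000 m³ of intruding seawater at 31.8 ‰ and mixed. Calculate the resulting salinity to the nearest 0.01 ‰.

Remaining after removal: 9,100 m³ at 5 ‰ (salt = 45,500)
After addition: salt = 45,500 + 446,000×31.8 = 14,228,300; volume = 455,100 m³
S = 14,228,300 / 455,100 = 31.2641 ‰

31.26 ‰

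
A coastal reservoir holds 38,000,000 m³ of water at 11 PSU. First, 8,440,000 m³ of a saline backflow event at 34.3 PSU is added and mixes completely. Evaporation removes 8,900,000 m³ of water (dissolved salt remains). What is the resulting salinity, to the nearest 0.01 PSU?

18.85 PSU

After mixing: salt = 38,000,000×11 + 8,440,000×34.3 = 707,492,000; volume = 46,440,000 m³
After evaporation: salt unchanged = 707,492,000; volume = 46,440,000 − 8,900,000 = 37,540,000 m³
S = 707,492,000 / 37,540,000 = 18.8464 PSU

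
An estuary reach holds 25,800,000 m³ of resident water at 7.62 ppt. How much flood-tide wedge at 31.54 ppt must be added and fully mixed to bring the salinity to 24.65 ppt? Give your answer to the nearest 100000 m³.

63800000 m³

Salt balance: 25,800,000×7.62 + V×31.54 = (25,800,000+V)×24.65
196,596,000 + 31.54V = 635,970,000 + 24.65V
439,374,000 = 6.89V
V = 63,769,811.32 m³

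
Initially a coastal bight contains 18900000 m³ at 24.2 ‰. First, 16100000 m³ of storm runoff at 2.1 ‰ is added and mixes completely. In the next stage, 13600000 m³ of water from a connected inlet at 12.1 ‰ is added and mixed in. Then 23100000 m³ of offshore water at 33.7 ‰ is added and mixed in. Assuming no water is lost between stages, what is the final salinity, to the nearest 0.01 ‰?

By conservation of dissolved salt,
Initial salt = 18,900,000×24.2 = 457,380,000
After stage 1: salt = 457,380,000 + 16,100,000×2.1 = 491,190,000; volume = 35,000,000 m³; S = 14.034 ‰
After stage 2: salt = 491,190,000 + 13,600,000×12.1 = 655,750,000; volume = 48,600,000 m³; S = 13.493 ‰
After stage 3: salt = 655,750,000 + 23,100,000×33.7 = 1,434,220,000; volume = 71,700,000 m³
S = 1,434,220,000 / 71,700,000 = 20.0031 ‰

20.00 ‰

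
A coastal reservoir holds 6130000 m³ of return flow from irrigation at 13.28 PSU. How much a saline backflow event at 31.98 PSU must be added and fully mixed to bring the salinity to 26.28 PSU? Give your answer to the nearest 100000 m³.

14000000 m³

Salt balance: 6,130,000×13.28 + V×31.98 = (6,130,000+V)×26.28
81,406,400 + 31.98V = 161,096,400 + 26.28V
79,690,000 = 5.7V
V = 13,980,701.75 m³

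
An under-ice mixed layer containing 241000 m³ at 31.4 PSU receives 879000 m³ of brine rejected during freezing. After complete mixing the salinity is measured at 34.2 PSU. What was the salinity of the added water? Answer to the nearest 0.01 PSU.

34.97 PSU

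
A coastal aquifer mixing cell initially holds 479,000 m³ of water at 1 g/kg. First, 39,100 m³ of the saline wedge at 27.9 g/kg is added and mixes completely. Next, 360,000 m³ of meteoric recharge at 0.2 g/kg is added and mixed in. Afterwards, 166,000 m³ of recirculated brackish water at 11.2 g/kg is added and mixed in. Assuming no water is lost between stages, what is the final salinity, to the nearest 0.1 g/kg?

3.4 g/kg

Total salt / total volume:
Initial salt = 479,000×1 = 479,000
After stage 1: salt = 479,000 + 39,100×27.9 = 1,569,890; volume = 518,100 m³; S = 3.03 g/kg
After stage 2: salt = 1,569,890 + 360,000×0.2 = 1,641,890; volume = 878,100 m³; S = 1.87 g/kg
After stage 3: salt = 1,641,890 + 166,000×11.2 = 3,501,090; volume = 1,044,100 m³
S = 3,501,090 / 1,044,100 = 3.3532 g/kg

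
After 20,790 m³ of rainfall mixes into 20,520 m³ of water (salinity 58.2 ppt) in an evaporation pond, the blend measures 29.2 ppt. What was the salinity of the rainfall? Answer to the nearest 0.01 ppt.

0.58 ppt

Salt balance: 20,520×58.2 + 20,790×S = 41,310×29.2
1,194,264 + 20,790·S = 1,206,252
S = (1,206,252 − 1,194,264) / 20,790 = 0.5766 ppt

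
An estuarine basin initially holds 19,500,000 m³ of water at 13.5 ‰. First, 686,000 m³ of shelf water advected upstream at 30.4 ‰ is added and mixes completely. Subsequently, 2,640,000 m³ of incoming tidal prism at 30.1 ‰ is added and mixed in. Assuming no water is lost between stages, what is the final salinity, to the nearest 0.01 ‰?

15.93 ‰

Weighted by volume,
Initial salt = 19,500,000×13.5 = 263,250,000
After stage 1: salt = 263,250,000 + 686,000×30.4 = 284,104,400; volume = 20,186,000 m³; S = 14.074 ‰
After stage 2: salt = 284,104,400 + 2,640,000×30.1 = 363,568,400; volume = 22,826,000 m³
S = 363,568,400 / 22,826,000 = 15.9278 ‰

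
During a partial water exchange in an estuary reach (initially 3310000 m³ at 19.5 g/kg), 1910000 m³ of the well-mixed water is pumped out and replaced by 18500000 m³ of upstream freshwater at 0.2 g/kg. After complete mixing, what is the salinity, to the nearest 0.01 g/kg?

Remaining after removal: 1,400,000 m³ at 19.5 g/kg (salt = 27,300,000)
After addition: salt = 27,300,000 + 18,500,000×0.2 = 31,000,000; volume = 19,900,000 m³
S = 31,000,000 / 19,900,000 = 1.5578 g/kg

1.56 g/kg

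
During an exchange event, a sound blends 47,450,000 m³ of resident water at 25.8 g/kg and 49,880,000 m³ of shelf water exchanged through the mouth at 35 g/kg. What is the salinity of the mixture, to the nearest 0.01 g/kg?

30.51 g/kg

Conserving salt mass:
salt = 47,450,000×25.8 + 49,880,000×35 = 1,224,210,000 + 1,745,800,000 = 2,970,010,000
volume = 47,450,000 + 49,880,000 = 97,330,000 m³
S = 2,970,010,000 / 97,330,000 = 30.5148 g/kg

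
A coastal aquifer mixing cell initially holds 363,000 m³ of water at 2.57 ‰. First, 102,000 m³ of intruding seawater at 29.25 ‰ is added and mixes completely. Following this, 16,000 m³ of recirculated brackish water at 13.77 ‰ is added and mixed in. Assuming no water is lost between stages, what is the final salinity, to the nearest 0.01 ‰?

Total salt / total volume:
Initial salt = 363,000×2.57 = 932,910
After stage 1: salt = 932,910 + 102,000×29.25 = 3,916,410; volume = 465,000 m³; S = 8.422 ‰
After stage 2: salt = 3,916,410 + 16,000×13.77 = 4,136,730; volume = 481,000 m³
S = 4,136,730 / 481,000 = 8.6003 ‰

8.60 ‰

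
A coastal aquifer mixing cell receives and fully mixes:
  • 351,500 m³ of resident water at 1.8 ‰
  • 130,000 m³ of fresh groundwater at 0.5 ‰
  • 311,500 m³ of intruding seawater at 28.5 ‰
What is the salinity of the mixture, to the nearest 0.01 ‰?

12.07 ‰

Conserving salt mass:
salt = 351,500×1.8 + 130,000×0.5 + 311,500×28.5 = 632,700 + 65,000 + 8,877,750 = 9,575,450
volume = 351,500 + 130,000 + 311,500 = 793,000 m³
S = 9,575,450 / 793,000 = 12.075 ‰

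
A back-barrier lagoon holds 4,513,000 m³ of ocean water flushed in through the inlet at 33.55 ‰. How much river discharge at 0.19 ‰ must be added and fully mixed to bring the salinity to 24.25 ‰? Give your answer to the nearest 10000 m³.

1740000 m³

Salt balance: 4,513,000×33.55 + V×0.19 = (4,513,000+V)×24.25
151,411,150 + 0.19V = 109,440,250 + 24.25V
41,970,900 = 24.06V
V = 1,744,426.43 m³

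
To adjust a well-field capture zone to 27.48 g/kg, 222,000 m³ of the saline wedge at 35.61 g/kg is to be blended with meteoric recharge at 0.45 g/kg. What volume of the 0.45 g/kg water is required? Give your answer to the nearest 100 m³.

Salt balance: 222,000×35.61 + V×0.45 = (222,000+V)×27.48
7,905,420 + 0.45V = 6,100,560 + 27.48V
1,804,860 = 27.03V
V = 66,772.48 m³

66800 m³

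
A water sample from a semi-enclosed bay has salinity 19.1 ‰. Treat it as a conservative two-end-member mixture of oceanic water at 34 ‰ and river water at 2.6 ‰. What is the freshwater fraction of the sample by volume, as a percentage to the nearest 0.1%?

Let f be the freshwater fraction. Salt balance per unit volume:
f×2.6 + (1−f)×34 = 19.1
f = (34 − 19.1) / (34 − 2.6) = 14.9/31.4 = 0.4745

47.5%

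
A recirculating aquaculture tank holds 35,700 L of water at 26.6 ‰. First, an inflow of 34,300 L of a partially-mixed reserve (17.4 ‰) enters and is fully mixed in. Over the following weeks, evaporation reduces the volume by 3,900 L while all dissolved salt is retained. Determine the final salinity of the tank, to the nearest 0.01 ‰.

23.40 ‰

After mixing: salt = 35,700×26.6 + 34,300×17.4 = 1,546,440; volume = 70,000 L
After evaporation: salt unchanged = 1,546,440; volume = 70,000 − 3,900 = 66,100 L
S = 1,546,440 / 66,100 = 23.3955 ‰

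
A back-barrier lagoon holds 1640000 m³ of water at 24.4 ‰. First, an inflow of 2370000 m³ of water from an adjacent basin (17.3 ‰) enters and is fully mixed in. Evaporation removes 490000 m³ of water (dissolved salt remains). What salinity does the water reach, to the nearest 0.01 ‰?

23.02 ‰

After mixing: salt = 1,640,000×24.4 + 2,370,000×17.3 = 81,017,000; volume = 4,010,000 m³
After evaporation: salt unchanged = 81,017,000; volume = 4,010,000 − 490,000 = 3,520,000 m³
S = 81,017,000 / 3,520,000 = 23.0162 ‰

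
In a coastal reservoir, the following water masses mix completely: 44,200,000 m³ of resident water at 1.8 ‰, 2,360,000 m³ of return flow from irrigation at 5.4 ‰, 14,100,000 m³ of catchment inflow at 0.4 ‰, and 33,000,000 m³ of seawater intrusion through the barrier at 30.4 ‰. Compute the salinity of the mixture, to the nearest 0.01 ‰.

Salt balance:
salt = 44,200,000×1.8 + 2,360,000×5.4 + 14,100,000×0.4 + 33,000,000×30.4 = 79,560,000 + 12,744,000 + 5,640,000 + 1,003,200,000 = 1,101,144,000
volume = 44,200,000 + 2,360,000 + 14,100,000 + 33,000,000 = 93,660,000 m³
S = 1,101,144,000 / 93,660,000 = 11.7568 ‰

11.76 ‰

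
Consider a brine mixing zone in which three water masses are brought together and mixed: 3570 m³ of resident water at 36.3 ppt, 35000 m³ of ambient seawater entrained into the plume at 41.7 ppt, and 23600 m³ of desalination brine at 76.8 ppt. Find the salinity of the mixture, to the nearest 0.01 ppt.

By conservation of dissolved salt,
salt = 3,570×36.3 + 35,000×41.7 + 23,600×76.8 = 129,591 + 1,459,500 + 1,812,480 = 3,401,571
volume = 3,570 + 35,000 + 23,600 = 62,170 m³
S = 3,401,571 / 62,170 = 54.714 ppt

54.71 ppt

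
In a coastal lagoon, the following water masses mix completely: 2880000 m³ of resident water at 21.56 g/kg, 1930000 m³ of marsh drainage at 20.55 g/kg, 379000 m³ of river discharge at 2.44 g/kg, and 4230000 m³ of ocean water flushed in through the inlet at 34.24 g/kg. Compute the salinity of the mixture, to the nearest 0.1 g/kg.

26.3 g/kg

Conserving salt mass:
salt = 2,880,000×21.56 + 1,930,000×20.55 + 379,000×2.44 + 4,230,000×34.24 = 62,092,800 + 39,661,500 + 924,760 + 144,835,200 = 247,514,260
volume = 2,880,000 + 1,930,000 + 379,000 + 4,230,000 = 9,419,000 m³
S = 247,514,260 / 9,419,000 = 26.278 g/kg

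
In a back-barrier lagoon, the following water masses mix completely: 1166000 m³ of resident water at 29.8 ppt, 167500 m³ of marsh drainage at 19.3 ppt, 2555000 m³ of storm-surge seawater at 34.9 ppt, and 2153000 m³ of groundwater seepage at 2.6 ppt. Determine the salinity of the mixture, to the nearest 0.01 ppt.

Conserving salt mass:
salt = 1,166,000×29.8 + 167,500×19.3 + 2,555,000×34.9 + 2,153,000×2.6 = 34,746,800 + 3,232,750 + 89,169,500 + 5,597,800 = 132,746,850
volume = 1,166,000 + 167,500 + 2,555,000 + 2,153,000 = 6,041,500 m³
S = 132,746,850 / 6,041,500 = 21.9725 ppt

21.97 ppt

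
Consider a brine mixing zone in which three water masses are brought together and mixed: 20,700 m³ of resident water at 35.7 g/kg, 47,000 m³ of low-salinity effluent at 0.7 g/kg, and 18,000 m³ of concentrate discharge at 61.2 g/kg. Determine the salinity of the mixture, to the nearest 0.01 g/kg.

Conserving salt mass:
salt = 20,700×35.7 + 47,000×0.7 + 18,000×61.2 = 738,990 + 32,900 + 1,101,600 = 1,873,490
volume = 20,700 + 47,000 + 18,000 = 85,700 m³
S = 1,873,490 / 85,700 = 21.861 g/kg

21.86 g/kg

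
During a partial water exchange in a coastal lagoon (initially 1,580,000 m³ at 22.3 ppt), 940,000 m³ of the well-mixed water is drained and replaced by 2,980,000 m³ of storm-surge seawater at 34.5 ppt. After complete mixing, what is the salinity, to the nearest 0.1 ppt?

Remaining after removal: 640,000 m³ at 22.3 ppt (salt = 14,272,000)
After addition: salt = 14,272,000 + 2,980,000×34.5 = 117,082,000; volume = 3,620,000 m³
S = 117,082,000 / 3,620,000 = 32.3431 ppt

32.3 ppt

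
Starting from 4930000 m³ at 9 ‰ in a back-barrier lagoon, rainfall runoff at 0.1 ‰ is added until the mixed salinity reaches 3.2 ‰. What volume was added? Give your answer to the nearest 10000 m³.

9220000 m³

Salt balance: 4,930,000×9 + V×0.1 = (4,930,000+V)×3.2
44,370,000 + 0.1V = 15,776,000 + 3.2V
28,594,000 = 3.1V
V = 9,223,870.97 m³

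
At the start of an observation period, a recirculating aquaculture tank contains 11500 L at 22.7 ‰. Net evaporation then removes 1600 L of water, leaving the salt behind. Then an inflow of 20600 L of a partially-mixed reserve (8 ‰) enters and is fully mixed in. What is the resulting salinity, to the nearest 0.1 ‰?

14.0 ‰

After evaporation: salt = 11,500×22.7 = 261,050; volume = 11,500 − 1,600 = 9,900 L
After mixing: salt = 261,050 + 20,600×8 = 425,850; volume = 9,900 + 20,600 = 30,500 L
S = 425,850 / 30,500 = 13.9623 ‰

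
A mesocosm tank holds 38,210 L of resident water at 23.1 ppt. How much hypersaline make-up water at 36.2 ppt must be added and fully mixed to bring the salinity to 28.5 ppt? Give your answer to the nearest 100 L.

26800 L

Salt balance: 38,210×23.1 + V×36.2 = (38,210+V)×28.5
882,651 + 36.2V = 1,088,985 + 28.5V
206,334 = 7.7V
V = 26,796.62 L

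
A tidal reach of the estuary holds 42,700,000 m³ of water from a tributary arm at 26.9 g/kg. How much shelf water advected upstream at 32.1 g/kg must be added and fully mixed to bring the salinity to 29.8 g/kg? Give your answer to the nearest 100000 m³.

53800000 m³

Salt balance: 42,700,000×26.9 + V×32.1 = (42,700,000+V)×29.8
1,148,630,000 + 32.1V = 1,272,460,000 + 29.8V
123,830,000 = 2.3V
V = 53,839,130.43 m³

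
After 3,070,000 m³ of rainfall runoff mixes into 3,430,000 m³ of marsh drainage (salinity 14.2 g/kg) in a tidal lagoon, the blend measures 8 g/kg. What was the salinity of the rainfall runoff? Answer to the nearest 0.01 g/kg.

Salt balance: 3,430,000×14.2 + 3,070,000×S = 6,500,000×8
48,706,000 + 3,070,000·S = 52,000,000
S = (52,000,000 − 48,706,000) / 3,070,000 = 1.073 g/kg

1.07 g/kg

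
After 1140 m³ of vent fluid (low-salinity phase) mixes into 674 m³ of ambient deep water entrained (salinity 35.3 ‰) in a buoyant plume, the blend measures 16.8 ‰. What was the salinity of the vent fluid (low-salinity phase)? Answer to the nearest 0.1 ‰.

Salt balance: 674×35.3 + 1,140×S = 1,814×16.8
23,792.2 + 1,140·S = 30,475.2
S = (30,475.2 − 23,792.2) / 1,140 = 5.8623 ‰

5.9 ‰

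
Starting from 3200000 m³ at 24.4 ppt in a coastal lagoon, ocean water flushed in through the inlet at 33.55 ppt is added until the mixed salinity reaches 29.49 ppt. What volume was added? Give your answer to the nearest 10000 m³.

4010000 m³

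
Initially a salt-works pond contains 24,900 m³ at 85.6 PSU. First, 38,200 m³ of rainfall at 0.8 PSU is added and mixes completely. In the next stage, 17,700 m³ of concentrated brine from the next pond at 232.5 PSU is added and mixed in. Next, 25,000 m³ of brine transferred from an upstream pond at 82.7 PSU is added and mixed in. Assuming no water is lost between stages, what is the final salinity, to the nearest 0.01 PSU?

Total salt / total volume:
Initial salt = 24,900×85.6 = 2,131,440
After stage 1: salt = 2,131,440 + 38,200×0.8 = 2,162,000; volume = 63,100 m³; S = 34.263 PSU
After stage 2: salt = 2,162,000 + 17,700×232.5 = 6,277,250; volume = 80,800 m³; S = 77.689 PSU
After stage 3: salt = 6,277,250 + 25,000×82.7 = 8,344,750; volume = 105,800 m³
S = 8,344,750 / 105,800 = 78.8729 PSU

78.87 PSU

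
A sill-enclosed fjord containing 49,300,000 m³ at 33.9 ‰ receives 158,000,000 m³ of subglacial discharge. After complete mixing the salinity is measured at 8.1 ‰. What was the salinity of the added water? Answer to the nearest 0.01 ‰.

0.05 ‰

Salt balance: 49,300,000×33.9 + 158,000,000×S = 207,300,000×8.1
1,671,270,000 + 158,000,000·S = 1,679,130,000
S = (1,679,130,000 − 1,671,270,000) / 158,000,000 = 0.0497 ‰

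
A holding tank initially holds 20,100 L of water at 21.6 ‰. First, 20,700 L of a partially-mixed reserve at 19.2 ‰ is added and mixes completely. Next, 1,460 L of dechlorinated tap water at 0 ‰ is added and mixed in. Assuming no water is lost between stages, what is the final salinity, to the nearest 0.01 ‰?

Mass of salt is conserved:
Initial salt = 20,100×21.6 = 434,160
After stage 1: salt = 434,160 + 20,700×19.2 = 831,600; volume = 40,800 L; S = 20.382 ‰
After stage 2: salt = 831,600 + 1,460×0 = 831,600; volume = 42,260 L
S = 831,600 / 42,260 = 19.6782 ‰

19.68 ‰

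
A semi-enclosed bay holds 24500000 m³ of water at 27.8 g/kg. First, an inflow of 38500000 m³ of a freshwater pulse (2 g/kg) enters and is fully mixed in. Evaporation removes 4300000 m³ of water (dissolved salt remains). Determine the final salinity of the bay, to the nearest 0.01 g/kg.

12.91 g/kg

After mixing: salt = 24,500,000×27.8 + 38,500,000×2 = 758,100,000; volume = 63,000,000 m³
After evaporation: salt unchanged = 758,100,000; volume = 63,000,000 − 4,300,000 = 58,700,000 m³
S = 758,100,000 / 58,700,000 = 12.9148 g/kg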